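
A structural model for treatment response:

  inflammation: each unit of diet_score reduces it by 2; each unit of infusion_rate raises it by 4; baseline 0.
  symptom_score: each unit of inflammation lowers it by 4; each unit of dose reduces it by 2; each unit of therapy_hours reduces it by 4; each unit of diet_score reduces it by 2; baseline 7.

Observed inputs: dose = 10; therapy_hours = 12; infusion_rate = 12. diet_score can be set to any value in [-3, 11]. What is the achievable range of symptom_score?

Substituting into the inflammation equation gives inflammation = -2*diet_score + 48.
So symptom_score = 6*diet_score - 253.
Linear in diet_score, so extremes are at the endpoints: diet_score = -3 gives symptom_score = -271; diet_score = 11 gives symptom_score = -187.

-271 to -187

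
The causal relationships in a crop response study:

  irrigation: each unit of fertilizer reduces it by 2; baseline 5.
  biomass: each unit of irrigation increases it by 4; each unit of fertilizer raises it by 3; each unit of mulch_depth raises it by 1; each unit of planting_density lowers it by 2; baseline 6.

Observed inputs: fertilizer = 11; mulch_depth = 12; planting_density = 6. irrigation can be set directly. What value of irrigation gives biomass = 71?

irrigation = 8

Intervening on irrigation fixes its value directly, overriding its dependence on fertilizer.
Substituting into the biomass equation gives biomass = 4*irrigation + 39.
Solve 4*irrigation + 39 = 71: irrigation = (71 - 39) / 4 = 8.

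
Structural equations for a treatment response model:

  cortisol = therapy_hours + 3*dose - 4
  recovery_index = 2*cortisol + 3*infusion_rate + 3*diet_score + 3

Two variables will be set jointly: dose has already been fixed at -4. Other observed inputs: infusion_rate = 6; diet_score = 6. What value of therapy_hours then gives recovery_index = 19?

With dose held at -4:
Substituting into the cortisol equation gives cortisol = therapy_hours - 16.
So recovery_index = 2*therapy_hours + 7.
Solve 2*therapy_hours + 7 = 19: therapy_hours = (19 - 7) / 2 = 6.

therapy_hours = 6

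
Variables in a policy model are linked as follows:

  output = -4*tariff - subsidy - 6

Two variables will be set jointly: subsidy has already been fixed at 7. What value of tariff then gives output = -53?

With subsidy held at 7:
Substituting into the output equation gives output = -4*tariff - 13.
Solve -4*tariff - 13 = -53: tariff = (-53 + 13) / -4 = 10.

tariff = 10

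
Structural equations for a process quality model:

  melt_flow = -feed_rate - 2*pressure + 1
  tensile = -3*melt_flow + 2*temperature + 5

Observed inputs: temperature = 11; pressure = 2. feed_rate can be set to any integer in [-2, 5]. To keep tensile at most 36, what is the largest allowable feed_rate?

Substituting into the melt_flow equation gives melt_flow = -feed_rate - 3.
Substituting into the tensile equation gives tensile = 3*feed_rate + 36.
Require 3*feed_rate + 36 ≤ 36, so feed_rate ≤ 0.
The largest integer in [-2, 5] satisfying this is 0.

feed_rate = 0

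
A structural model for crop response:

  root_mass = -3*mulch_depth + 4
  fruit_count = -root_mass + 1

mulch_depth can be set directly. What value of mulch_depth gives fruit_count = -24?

mulch_depth = -7

Substituting into the fruit_count equation gives fruit_count = 3*mulch_depth - 3.
Solve 3*mulch_depth - 3 = -24: mulch_depth = (-24 + 3) / 3 = -7.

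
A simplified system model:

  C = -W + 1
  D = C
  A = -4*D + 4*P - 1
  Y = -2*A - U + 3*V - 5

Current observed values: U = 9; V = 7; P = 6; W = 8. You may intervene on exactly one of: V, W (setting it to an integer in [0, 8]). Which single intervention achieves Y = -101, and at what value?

set V = 5

Intervening on V: with other inputs at their observed values, Y = 3*V - 116. Solving for -101 gives V = 5, within [0, 8].
Intervening on W: Y = -8*W - 31. Reaching -101 requires W = 35/4, not an integer.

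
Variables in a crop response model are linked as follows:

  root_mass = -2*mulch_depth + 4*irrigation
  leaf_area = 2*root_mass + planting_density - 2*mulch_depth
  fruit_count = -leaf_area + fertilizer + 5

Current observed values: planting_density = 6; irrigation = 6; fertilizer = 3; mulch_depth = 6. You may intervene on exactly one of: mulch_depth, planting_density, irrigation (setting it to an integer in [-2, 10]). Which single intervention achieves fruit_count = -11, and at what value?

set planting_density = 7

Intervening on mulch_depth: fruit_count = 6*mulch_depth - 46. Reaching -11 requires mulch_depth = 35/6, not an integer.
Intervening on planting_density: with other inputs at their observed values, fruit_count = -planting_density - 4. Solving for -11 gives planting_density = 7, within [-2, 10].
Intervening on irrigation: fruit_count = -8*irrigation + 38. Reaching -11 requires irrigation = 49/8, not an integer.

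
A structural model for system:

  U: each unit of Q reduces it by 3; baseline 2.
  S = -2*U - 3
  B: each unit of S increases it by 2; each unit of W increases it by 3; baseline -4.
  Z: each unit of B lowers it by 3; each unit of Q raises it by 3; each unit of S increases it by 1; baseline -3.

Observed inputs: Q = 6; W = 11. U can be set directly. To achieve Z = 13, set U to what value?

Intervening on U fixes its value directly, overriding its dependence on Q.
Substituting into the B equation gives B = -4*U + 23.
Z becomes 10*U - 57.
Solve 10*U - 57 = 13: U = (13 + 57) / 10 = 7.

U = 7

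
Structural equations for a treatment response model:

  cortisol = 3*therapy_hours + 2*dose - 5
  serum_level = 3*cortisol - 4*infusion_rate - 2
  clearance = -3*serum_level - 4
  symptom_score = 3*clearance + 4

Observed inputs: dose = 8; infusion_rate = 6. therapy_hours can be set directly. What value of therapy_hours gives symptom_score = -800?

Substituting into the cortisol equation gives cortisol = 3*therapy_hours + 11.
Substituting into the serum_level equation gives serum_level = 9*therapy_hours + 7.
Substituting into the clearance equation gives clearance = -27*therapy_hours - 25.
symptom_score becomes -81*therapy_hours - 71.
Solve -81*therapy_hours - 71 = -800: therapy_hours = (-800 + 71) / -81 = 9.

therapy_hours = 9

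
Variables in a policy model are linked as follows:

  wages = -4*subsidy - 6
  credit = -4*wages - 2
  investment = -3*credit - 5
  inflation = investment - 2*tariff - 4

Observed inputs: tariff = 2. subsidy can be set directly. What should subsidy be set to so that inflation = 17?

Substituting into the credit equation gives credit = 16*subsidy + 22.
So investment = -48*subsidy - 71.
inflation becomes -48*subsidy - 79.
Solve -48*subsidy - 79 = 17: subsidy = (17 + 79) / -48 = -2.

subsidy = -2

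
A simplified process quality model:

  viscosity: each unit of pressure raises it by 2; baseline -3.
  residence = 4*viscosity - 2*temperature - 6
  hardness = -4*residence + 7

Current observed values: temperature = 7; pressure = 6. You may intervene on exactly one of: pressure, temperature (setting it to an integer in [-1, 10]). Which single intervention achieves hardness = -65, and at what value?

set temperature = 6

Intervening on pressure: hardness = -32*pressure + 135. Reaching -65 requires pressure = 25/4, not an integer.
Intervening on temperature: with other inputs at their observed values, hardness = 8*temperature - 113. Solving for -65 gives temperature = 6, within [-1, 10].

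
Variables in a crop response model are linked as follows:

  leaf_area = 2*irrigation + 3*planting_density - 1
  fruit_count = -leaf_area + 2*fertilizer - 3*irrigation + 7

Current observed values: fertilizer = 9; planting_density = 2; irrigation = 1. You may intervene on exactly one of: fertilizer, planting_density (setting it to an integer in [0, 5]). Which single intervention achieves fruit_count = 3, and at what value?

set fertilizer = 3

Intervening on fertilizer: with other inputs at their observed values, fruit_count = 2*fertilizer - 3. Solving for 3 gives fertilizer = 3, within [0, 5].
Intervening on planting_density: fruit_count = -3*planting_density + 21. Reaching 3 requires planting_density = 6, outside [0, 5].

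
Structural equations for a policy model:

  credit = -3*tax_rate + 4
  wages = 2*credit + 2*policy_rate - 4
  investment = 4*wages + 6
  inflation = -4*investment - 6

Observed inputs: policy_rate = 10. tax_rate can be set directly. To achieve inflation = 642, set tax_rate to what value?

Substituting into the wages equation gives wages = -6*tax_rate + 24.
This gives investment = -24*tax_rate + 102.
Substituting into the inflation equation gives inflation = 96*tax_rate - 414.
Solve 96*tax_rate - 414 = 642: tax_rate = (642 + 414) / 96 = 11.

tax_rate = 11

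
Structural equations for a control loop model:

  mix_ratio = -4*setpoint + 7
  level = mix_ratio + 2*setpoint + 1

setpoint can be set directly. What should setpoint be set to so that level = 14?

Substituting into the level equation gives level = -2*setpoint + 8.
Solve -2*setpoint + 8 = 14: setpoint = (14 - 8) / -2 = -3.

setpoint = -3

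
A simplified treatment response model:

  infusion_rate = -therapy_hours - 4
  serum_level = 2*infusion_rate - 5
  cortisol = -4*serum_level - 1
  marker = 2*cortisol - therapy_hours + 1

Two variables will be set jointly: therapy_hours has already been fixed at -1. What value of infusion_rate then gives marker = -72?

infusion_rate = 7

With therapy_hours held at -1:
Intervening on infusion_rate fixes its value directly, overriding its dependence on therapy_hours.
Substituting into the cortisol equation gives cortisol = -8*infusion_rate + 19.
marker becomes -16*infusion_rate + 40.
Solve -16*infusion_rate + 40 = -72: infusion_rate = (-72 - 40) / -16 = 7.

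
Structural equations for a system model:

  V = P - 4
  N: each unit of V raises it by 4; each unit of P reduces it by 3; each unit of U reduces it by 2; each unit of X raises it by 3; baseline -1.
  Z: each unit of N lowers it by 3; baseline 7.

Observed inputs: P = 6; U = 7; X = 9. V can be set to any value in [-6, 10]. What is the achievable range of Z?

Intervening on V fixes its value directly, overriding its dependence on P.
Substituting into the N equation gives N = 4*V - 6.
So Z = -12*V + 25.
Linear in V, so extremes are at the endpoints: V = -6 gives Z = 97; V = 10 gives Z = -95.

-95 to 97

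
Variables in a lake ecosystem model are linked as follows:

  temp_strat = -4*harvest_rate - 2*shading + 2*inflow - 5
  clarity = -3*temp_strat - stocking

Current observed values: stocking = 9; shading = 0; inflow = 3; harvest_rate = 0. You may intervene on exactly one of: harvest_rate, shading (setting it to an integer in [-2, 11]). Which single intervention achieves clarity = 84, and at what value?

set harvest_rate = 8

Intervening on harvest_rate: with other inputs at their observed values, clarity = 12*harvest_rate - 12. Solving for 84 gives harvest_rate = 8, within [-2, 11].
Intervening on shading: clarity = 6*shading - 12. Reaching 84 requires shading = 16, outside [-2, 11].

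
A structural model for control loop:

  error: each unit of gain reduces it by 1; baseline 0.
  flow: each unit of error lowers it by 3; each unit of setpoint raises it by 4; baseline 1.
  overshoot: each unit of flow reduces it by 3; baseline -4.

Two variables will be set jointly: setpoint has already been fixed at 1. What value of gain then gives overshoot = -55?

gain = 4

With setpoint held at 1:
Substituting into the flow equation gives flow = 3*gain + 5.
Substituting into the overshoot equation gives overshoot = -9*gain - 19.
Solve -9*gain - 19 = -55: gain = (-55 + 19) / -9 = 4.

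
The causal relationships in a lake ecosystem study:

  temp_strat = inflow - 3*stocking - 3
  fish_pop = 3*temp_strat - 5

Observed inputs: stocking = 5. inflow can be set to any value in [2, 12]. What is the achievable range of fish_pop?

Substituting into the temp_strat equation gives temp_strat = inflow - 18.
fish_pop becomes 3*inflow - 59.
Linear in inflow, so extremes are at the endpoints: inflow = 2 gives fish_pop = -53; inflow = 12 gives fish_pop = -23.

-53 to -23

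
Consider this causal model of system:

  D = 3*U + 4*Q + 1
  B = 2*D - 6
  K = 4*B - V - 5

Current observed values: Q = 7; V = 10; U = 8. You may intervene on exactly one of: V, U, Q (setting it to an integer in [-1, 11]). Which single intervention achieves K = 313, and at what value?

set U = 5

Intervening on V: K = -V + 395. Reaching 313 requires V = 82, outside [-1, 11].
Intervening on U: with other inputs at their observed values, K = 24*U + 193. Solving for 313 gives U = 5, within [-1, 11].
Intervening on Q: K = 32*Q + 161. Reaching 313 requires Q = 19/4, not an integer.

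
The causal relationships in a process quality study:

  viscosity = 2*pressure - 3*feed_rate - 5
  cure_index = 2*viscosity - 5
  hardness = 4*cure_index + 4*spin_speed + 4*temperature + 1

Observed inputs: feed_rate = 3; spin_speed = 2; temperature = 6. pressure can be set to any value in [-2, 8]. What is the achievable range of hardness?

-131 to 29

Substituting into the viscosity equation gives viscosity = 2*pressure - 14.
Substituting into the cure_index equation gives cure_index = 4*pressure - 33.
So hardness = 16*pressure - 99.
Linear in pressure, so extremes are at the endpoints: pressure = -2 gives hardness = -131; pressure = 8 gives hardness = 29.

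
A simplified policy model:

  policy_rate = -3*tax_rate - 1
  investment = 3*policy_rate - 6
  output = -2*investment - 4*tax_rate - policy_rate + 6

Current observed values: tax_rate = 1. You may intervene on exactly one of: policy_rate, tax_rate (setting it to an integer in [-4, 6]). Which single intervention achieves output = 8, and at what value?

Intervening on policy_rate: output = -7*policy_rate + 14. Reaching 8 requires policy_rate = 6/7, not an integer.
Intervening on tax_rate: with other inputs at their observed values, output = 17*tax_rate + 25. Solving for 8 gives tax_rate = -1, within [-4, 6].

set tax_rate = -1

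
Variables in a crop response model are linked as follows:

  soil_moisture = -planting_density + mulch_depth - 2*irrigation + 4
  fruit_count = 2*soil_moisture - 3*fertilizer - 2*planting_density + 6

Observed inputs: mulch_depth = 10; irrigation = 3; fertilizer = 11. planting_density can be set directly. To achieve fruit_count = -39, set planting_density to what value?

planting_density = 7

Substituting into the soil_moisture equation gives soil_moisture = -planting_density + 8.
This gives fruit_count = -4*planting_density - 11.
Solve -4*planting_density - 11 = -39: planting_density = (-39 + 11) / -4 = 7.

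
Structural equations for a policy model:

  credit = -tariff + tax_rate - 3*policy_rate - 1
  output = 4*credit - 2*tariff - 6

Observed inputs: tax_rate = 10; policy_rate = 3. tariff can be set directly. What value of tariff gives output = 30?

Substituting into the credit equation gives credit = -tariff.
Substituting into the output equation gives output = -6*tariff - 6.
Solve -6*tariff - 6 = 30: tariff = (30 + 6) / -6 = -6.

tariff = -6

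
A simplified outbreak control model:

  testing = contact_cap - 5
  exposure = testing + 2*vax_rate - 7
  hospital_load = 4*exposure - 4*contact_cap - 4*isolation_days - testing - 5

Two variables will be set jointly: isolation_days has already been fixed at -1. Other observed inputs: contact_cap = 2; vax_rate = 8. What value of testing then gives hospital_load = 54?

testing = 9

With isolation_days held at -1:
Intervening on testing fixes its value directly, overriding its dependence on contact_cap.
Substituting into the exposure equation gives exposure = testing + 9.
So hospital_load = 3*testing + 27.
Solve 3*testing + 27 = 54: testing = (54 - 27) / 3 = 9.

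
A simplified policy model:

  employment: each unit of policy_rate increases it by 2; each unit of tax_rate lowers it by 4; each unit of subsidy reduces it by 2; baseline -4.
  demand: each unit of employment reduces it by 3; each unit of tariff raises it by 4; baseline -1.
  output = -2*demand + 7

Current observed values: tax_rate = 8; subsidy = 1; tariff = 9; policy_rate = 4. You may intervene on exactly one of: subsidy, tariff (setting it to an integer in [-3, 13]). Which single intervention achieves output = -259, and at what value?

set tariff = 11

Intervening on subsidy: output = -12*subsidy - 231. Reaching -259 requires subsidy = 7/3, not an integer.
Intervening on tariff: with other inputs at their observed values, output = -8*tariff - 171. Solving for -259 gives tariff = 11, within [-3, 13].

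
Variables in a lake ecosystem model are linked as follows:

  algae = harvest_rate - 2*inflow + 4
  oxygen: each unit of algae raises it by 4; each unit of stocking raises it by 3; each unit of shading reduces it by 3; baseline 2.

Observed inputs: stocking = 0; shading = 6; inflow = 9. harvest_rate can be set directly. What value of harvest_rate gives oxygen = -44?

Substituting into the algae equation gives algae = harvest_rate - 14.
Substituting into the oxygen equation gives oxygen = 4*harvest_rate - 72.
Solve 4*harvest_rate - 72 = -44: harvest_rate = (-44 + 72) / 4 = 7.

harvest_rate = 7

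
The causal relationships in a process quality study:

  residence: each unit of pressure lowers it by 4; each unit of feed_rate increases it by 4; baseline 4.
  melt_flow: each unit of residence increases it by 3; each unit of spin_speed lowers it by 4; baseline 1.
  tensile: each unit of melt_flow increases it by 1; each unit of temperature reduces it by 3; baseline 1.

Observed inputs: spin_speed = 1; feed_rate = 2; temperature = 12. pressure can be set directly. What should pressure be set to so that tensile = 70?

pressure = -6

Substituting into the residence equation gives residence = -4*pressure + 12.
melt_flow becomes -12*pressure + 33.
This gives tensile = -12*pressure - 2.
Solve -12*pressure - 2 = 70: pressure = (70 + 2) / -12 = -6.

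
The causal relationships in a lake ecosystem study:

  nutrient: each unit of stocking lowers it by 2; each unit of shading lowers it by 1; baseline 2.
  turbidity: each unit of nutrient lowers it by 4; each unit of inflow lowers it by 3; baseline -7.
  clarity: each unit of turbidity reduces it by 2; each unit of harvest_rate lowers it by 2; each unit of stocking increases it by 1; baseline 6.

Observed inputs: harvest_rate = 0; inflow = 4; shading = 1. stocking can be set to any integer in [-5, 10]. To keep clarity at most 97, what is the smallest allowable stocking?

stocking = -3

Substituting into the nutrient equation gives nutrient = -2*stocking + 1.
Substituting into the turbidity equation gives turbidity = 8*stocking - 23.
This gives clarity = -15*stocking + 52.
Require -15*stocking + 52 ≤ 97, so stocking ≥ -3.
The smallest integer in [-5, 10] satisfying this is -3.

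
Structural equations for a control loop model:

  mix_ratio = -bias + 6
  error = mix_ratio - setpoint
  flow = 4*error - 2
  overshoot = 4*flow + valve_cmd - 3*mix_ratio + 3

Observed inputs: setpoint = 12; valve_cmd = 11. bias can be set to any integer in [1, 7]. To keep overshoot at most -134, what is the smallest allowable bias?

bias = 2

Substituting into the error equation gives error = -bias - 6.
So flow = -4*bias - 26.
overshoot becomes -13*bias - 108.
Require -13*bias - 108 ≤ -134, so bias ≥ 2.
The smallest integer in [1, 7] satisfying this is 2.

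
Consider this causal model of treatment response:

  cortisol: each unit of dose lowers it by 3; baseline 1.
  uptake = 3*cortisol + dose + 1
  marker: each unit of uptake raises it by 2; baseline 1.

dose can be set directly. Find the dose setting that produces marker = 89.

dose = -5

Substituting into the uptake equation gives uptake = -8*dose + 4.
Substituting into the marker equation gives marker = -16*dose + 9.
Solve -16*dose + 9 = 89: dose = (89 - 9) / -16 = -5.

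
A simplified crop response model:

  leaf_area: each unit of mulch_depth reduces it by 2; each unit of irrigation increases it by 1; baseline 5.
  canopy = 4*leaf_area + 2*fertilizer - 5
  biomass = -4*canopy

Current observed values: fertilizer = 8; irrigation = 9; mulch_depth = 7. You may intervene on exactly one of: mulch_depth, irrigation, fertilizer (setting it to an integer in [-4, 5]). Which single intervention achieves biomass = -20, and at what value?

Intervening on mulch_depth: biomass = 32*mulch_depth - 268. Reaching -20 requires mulch_depth = 31/4, not an integer.
Intervening on irrigation: biomass = -16*irrigation + 100. Reaching -20 requires irrigation = 15/2, not an integer.
Intervening on fertilizer: with other inputs at their observed values, biomass = -8*fertilizer + 20. Solving for -20 gives fertilizer = 5, within [-4, 5].

set fertilizer = 5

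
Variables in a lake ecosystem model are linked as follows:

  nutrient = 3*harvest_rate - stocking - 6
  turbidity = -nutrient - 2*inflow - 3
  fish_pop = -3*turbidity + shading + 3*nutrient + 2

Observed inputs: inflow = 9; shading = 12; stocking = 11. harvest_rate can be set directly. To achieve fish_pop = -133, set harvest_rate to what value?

Substituting into the nutrient equation gives nutrient = 3*harvest_rate - 17.
turbidity becomes -3*harvest_rate - 4.
Substituting into the fish_pop equation gives fish_pop = 18*harvest_rate - 25.
Solve 18*harvest_rate - 25 = -133: harvest_rate = (-133 + 25) / 18 = -6.

harvest_rate = -6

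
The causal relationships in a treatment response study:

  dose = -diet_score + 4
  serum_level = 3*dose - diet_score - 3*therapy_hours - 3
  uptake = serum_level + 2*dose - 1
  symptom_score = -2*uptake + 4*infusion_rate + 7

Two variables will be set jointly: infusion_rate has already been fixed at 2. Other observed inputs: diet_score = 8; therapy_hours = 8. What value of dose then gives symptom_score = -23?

dose = 11

With infusion_rate held at 2:
Intervening on dose fixes its value directly, overriding its dependence on diet_score.
Substituting into the serum_level equation gives serum_level = 3*dose - 35.
uptake becomes 5*dose - 36.
Substituting into the symptom_score equation gives symptom_score = -10*dose + 87.
Solve -10*dose + 87 = -23: dose = (-23 - 87) / -10 = 11.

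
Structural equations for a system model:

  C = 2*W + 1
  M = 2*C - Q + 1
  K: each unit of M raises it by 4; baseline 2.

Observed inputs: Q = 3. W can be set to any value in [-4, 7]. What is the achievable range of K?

Substituting into the M equation gives M = 4*W.
Substituting into the K equation gives K = 16*W + 2.
Linear in W, so extremes are at the endpoints: W = -4 gives K = -62; W = 7 gives K = 114.

-62 to 114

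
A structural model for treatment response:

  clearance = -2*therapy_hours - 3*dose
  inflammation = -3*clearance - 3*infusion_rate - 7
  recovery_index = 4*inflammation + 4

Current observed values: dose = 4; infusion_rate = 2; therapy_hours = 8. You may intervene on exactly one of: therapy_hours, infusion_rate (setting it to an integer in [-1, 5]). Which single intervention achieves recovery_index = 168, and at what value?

Intervening on therapy_hours: with other inputs at their observed values, recovery_index = 24*therapy_hours + 96. Solving for 168 gives therapy_hours = 3, within [-1, 5].
Intervening on infusion_rate: recovery_index = -12*infusion_rate + 312. Reaching 168 requires infusion_rate = 12, outside [-1, 5].

set therapy_hours = 3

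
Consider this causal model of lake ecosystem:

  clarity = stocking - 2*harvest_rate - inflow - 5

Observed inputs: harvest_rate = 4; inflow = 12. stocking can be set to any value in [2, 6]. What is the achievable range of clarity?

Substituting into the clarity equation gives clarity = stocking - 25.
Linear in stocking, so extremes are at the endpoints: stocking = 2 gives clarity = -23; stocking = 6 gives clarity = -19.

-23 to -19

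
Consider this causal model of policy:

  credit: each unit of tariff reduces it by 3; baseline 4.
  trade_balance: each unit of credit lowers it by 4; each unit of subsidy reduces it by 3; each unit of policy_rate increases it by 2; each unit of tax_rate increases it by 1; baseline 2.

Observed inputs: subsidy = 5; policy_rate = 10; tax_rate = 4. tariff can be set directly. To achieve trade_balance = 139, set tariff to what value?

tariff = 12

Substituting into the trade_balance equation gives trade_balance = 12*tariff - 5.
Solve 12*tariff - 5 = 139: tariff = (139 + 5) / 12 = 12.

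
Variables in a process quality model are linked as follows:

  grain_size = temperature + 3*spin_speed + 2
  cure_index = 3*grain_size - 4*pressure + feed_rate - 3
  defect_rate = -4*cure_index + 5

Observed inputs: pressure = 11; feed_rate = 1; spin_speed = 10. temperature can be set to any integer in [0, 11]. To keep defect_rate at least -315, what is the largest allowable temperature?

temperature = 10

Substituting into the grain_size equation gives grain_size = temperature + 32.
Substituting into the cure_index equation gives cure_index = 3*temperature + 50.
Substituting into the defect_rate equation gives defect_rate = -12*temperature - 195.
Require -12*temperature - 195 ≥ -315, so temperature ≤ 10.
The largest integer in [0, 11] satisfying this is 10.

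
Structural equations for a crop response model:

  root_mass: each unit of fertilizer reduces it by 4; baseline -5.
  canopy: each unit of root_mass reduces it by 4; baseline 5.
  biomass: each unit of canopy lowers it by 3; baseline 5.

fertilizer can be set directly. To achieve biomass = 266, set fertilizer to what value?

fertilizer = -7

Substituting into the canopy equation gives canopy = 16*fertilizer + 25.
Substituting into the biomass equation gives biomass = -48*fertilizer - 70.
Solve -48*fertilizer - 70 = 266: fertilizer = (266 + 70) / -48 = -7.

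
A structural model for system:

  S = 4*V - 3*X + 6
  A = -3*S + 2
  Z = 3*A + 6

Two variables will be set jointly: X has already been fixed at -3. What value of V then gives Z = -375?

With X held at -3:
Substituting into the S equation gives S = 4*V + 15.
Substituting into the A equation gives A = -12*V - 43.
Substituting into the Z equation gives Z = -36*V - 123.
Solve -36*V - 123 = -375: V = (-375 + 123) / -36 = 7.

V = 7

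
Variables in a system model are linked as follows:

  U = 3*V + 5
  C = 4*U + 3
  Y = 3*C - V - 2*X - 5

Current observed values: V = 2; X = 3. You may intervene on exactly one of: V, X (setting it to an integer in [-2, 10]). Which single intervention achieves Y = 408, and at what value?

Intervening on V: with other inputs at their observed values, Y = 35*V + 58. Solving for 408 gives V = 10, within [-2, 10].
Intervening on X: Y = -2*X + 134. Reaching 408 requires X = -137, outside [-2, 10].

set V = 10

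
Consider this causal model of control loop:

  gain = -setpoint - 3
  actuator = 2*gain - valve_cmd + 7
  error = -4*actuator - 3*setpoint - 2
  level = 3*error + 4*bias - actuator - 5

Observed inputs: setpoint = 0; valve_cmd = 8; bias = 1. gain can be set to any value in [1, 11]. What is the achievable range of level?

Intervening on gain fixes its value directly, overriding its dependence on setpoint.
Substituting into the actuator equation gives actuator = 2*gain - 1.
So error = -8*gain + 2.
So level = -26*gain + 6.
Linear in gain, so extremes are at the endpoints: gain = 1 gives level = -20; gain = 11 gives level = -280.

-280 to -20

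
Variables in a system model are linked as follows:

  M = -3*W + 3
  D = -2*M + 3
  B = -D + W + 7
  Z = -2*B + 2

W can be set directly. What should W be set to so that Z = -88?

Substituting into the D equation gives D = 6*W - 3.
So B = -5*W + 10.
This gives Z = 10*W - 18.
Solve 10*W - 18 = -88: W = (-88 + 18) / 10 = -7.

W = -7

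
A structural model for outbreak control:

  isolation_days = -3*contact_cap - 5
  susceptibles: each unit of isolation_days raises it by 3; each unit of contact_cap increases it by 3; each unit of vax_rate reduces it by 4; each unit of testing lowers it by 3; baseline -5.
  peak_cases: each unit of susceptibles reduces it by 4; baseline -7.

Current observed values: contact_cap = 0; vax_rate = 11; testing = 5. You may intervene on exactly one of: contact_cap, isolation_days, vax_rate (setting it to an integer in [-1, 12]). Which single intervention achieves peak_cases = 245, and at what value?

set vax_rate = 7

Intervening on contact_cap: peak_cases = 24*contact_cap + 309. Reaching 245 requires contact_cap = -8/3, not an integer.
Intervening on isolation_days: peak_cases = -12*isolation_days + 249. Reaching 245 requires isolation_days = 1/3, not an integer.
Intervening on vax_rate: with other inputs at their observed values, peak_cases = 16*vax_rate + 133. Solving for 245 gives vax_rate = 7, within [-1, 12].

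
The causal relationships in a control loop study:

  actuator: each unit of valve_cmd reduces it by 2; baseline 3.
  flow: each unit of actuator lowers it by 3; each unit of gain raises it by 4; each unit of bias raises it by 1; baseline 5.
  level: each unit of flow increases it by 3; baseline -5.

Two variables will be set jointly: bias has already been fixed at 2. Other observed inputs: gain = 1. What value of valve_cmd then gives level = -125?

valve_cmd = -7

With bias held at 2:
Substituting into the flow equation gives flow = 6*valve_cmd + 2.
Substituting into the level equation gives level = 18*valve_cmd + 1.
Solve 18*valve_cmd + 1 = -125: valve_cmd = (-125 - 1) / 18 = -7.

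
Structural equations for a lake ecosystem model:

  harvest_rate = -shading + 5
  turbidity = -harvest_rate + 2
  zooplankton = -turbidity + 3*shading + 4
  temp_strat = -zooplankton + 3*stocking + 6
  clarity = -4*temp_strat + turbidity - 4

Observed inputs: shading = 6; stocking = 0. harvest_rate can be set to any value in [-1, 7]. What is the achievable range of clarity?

Intervening on harvest_rate fixes its value directly, overriding its dependence on shading.
Substituting into the zooplankton equation gives zooplankton = harvest_rate + 20.
Substituting into the temp_strat equation gives temp_strat = -harvest_rate - 14.
This gives clarity = 3*harvest_rate + 54.
Linear in harvest_rate, so extremes are at the endpoints: harvest_rate = -1 gives clarity = 51; harvest_rate = 7 gives clarity = 75.

51 to 75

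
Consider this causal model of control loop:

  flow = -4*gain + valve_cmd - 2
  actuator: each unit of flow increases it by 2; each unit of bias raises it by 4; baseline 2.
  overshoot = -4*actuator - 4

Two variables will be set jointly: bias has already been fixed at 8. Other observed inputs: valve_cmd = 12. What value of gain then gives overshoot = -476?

With bias held at 8:
Substituting into the flow equation gives flow = -4*gain + 10.
Substituting into the actuator equation gives actuator = -8*gain + 54.
So overshoot = 32*gain - 220.
Solve 32*gain - 220 = -476: gain = (-476 + 220) / 32 = -8.

gain = -8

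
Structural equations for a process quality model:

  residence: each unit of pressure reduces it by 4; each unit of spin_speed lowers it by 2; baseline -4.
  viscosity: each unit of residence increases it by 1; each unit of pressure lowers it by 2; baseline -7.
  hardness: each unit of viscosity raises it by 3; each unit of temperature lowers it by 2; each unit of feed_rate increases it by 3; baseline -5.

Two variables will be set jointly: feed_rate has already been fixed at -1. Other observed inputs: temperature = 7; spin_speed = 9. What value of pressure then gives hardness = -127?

pressure = 1

With feed_rate held at -1:
Substituting into the residence equation gives residence = -4*pressure - 22.
Substituting into the viscosity equation gives viscosity = -6*pressure - 29.
Substituting into the hardness equation gives hardness = -18*pressure - 109.
Solve -18*pressure - 109 = -127: pressure = (-127 + 109) / -18 = 1.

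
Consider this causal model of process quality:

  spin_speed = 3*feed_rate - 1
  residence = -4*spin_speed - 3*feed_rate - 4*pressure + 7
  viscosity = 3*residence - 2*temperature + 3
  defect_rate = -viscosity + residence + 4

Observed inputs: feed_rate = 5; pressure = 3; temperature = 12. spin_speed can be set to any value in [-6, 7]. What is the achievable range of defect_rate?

17 to 121

Intervening on spin_speed fixes its value directly, overriding its dependence on feed_rate.
Substituting into the residence equation gives residence = -4*spin_speed - 20.
This gives viscosity = -12*spin_speed - 81.
Substituting into the defect_rate equation gives defect_rate = 8*spin_speed + 65.
Linear in spin_speed, so extremes are at the endpoints: spin_speed = -6 gives defect_rate = 17; spin_speed = 7 gives defect_rate = 121.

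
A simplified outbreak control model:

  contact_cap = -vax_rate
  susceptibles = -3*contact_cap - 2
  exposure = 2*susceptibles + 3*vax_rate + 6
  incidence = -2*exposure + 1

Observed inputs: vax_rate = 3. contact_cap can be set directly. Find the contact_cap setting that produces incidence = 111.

contact_cap = 11

Intervening on contact_cap fixes its value directly, overriding its dependence on vax_rate.
Substituting into the exposure equation gives exposure = -6*contact_cap + 11.
So incidence = 12*contact_cap - 21.
Solve 12*contact_cap - 21 = 111: contact_cap = (111 + 21) / 12 = 11.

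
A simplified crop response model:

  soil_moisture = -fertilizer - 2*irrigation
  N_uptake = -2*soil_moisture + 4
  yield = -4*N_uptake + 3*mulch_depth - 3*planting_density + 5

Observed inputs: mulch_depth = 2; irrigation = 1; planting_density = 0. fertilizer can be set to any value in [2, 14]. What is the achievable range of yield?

-133 to -37

Substituting into the soil_moisture equation gives soil_moisture = -fertilizer - 2.
So N_uptake = 2*fertilizer + 8.
So yield = -8*fertilizer - 21.
Linear in fertilizer, so extremes are at the endpoints: fertilizer = 2 gives yield = -37; fertilizer = 14 gives yield = -133.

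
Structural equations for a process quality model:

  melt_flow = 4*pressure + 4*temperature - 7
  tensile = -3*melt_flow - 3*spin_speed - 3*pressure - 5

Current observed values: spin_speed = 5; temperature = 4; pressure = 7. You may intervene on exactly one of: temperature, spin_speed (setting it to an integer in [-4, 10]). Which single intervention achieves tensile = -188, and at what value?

set temperature = 7

Intervening on temperature: with other inputs at their observed values, tensile = -12*temperature - 104. Solving for -188 gives temperature = 7, within [-4, 10].
Intervening on spin_speed: tensile = -3*spin_speed - 137. Reaching -188 requires spin_speed = 17, outside [-4, 10].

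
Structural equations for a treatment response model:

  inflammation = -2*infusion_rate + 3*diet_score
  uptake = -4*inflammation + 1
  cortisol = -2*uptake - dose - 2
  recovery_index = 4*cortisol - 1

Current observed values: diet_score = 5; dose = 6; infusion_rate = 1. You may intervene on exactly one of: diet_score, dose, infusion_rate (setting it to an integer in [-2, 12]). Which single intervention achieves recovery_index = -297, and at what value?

set diet_score = -2

Intervening on diet_score: with other inputs at their observed values, recovery_index = 96*diet_score - 105. Solving for -297 gives diet_score = -2, within [-2, 12].
Intervening on dose: recovery_index = -4*dose + 399. Reaching -297 requires dose = 174, outside [-2, 12].
Intervening on infusion_rate: recovery_index = -64*infusion_rate + 439. Reaching -297 requires infusion_rate = 23/2, not an integer.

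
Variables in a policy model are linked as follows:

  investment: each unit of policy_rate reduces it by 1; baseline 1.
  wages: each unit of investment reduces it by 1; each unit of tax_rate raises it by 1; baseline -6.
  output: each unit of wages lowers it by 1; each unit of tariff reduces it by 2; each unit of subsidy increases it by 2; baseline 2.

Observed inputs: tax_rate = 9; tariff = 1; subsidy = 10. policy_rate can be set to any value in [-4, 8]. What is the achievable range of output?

Substituting into the wages equation gives wages = policy_rate + 2.
Substituting into the output equation gives output = -policy_rate + 18.
Linear in policy_rate, so extremes are at the endpoints: policy_rate = -4 gives output = 22; policy_rate = 8 gives output = 10.

10 to 22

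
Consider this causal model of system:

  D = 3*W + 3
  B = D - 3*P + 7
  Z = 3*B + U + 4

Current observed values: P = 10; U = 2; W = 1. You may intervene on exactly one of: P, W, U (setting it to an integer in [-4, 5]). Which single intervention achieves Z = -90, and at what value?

Intervening on P: Z = -9*P + 45. Reaching -90 requires P = 15, outside [-4, 5].
Intervening on W: with other inputs at their observed values, Z = 9*W - 54. Solving for -90 gives W = -4, within [-4, 5].
Intervening on U: Z = U - 47. Reaching -90 requires U = -43, outside [-4, 5].

set W = -4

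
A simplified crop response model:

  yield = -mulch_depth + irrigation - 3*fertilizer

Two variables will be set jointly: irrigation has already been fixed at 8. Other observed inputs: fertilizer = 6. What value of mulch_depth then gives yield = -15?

With irrigation held at 8:
Substituting into the yield equation gives yield = -mulch_depth - 10.
Solve -mulch_depth - 10 = -15: mulch_depth = (-15 + 10) / -1 = 5.

mulch_depth = 5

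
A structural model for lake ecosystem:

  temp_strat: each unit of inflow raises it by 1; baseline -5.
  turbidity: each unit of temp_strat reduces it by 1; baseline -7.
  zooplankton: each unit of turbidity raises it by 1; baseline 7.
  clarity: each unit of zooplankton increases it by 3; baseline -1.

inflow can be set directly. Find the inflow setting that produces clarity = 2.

inflow = 4

Substituting into the turbidity equation gives turbidity = -inflow - 2.
Substituting into the zooplankton equation gives zooplankton = -inflow + 5.
Substituting into the clarity equation gives clarity = -3*inflow + 14.
Solve -3*inflow + 14 = 2: inflow = (2 - 14) / -3 = 4.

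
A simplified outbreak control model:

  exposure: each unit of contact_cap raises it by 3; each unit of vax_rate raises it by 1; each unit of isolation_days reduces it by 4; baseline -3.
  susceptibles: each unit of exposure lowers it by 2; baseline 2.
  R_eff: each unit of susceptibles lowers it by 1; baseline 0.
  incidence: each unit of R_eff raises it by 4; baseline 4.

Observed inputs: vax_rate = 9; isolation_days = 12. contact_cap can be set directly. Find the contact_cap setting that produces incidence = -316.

contact_cap = 1

Substituting into the exposure equation gives exposure = 3*contact_cap - 42.
So susceptibles = -6*contact_cap + 86.
So R_eff = 6*contact_cap - 86.
Substituting into the incidence equation gives incidence = 24*contact_cap - 340.
Solve 24*contact_cap - 340 = -316: contact_cap = (-316 + 340) / 24 = 1.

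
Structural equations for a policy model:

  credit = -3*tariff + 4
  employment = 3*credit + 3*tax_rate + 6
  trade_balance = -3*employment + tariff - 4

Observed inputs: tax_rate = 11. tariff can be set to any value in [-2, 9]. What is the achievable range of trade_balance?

-213 to 95

Substituting into the employment equation gives employment = -9*tariff + 51.
Substituting into the trade_balance equation gives trade_balance = 28*tariff - 157.
Linear in tariff, so extremes are at the endpoints: tariff = -2 gives trade_balance = -213; tariff = 9 gives trade_balance = 95.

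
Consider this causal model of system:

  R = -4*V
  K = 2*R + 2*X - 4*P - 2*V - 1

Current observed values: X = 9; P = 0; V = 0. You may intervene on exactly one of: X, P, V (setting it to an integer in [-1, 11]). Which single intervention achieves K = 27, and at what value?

set V = -1

Intervening on X: K = 2*X - 1. Reaching 27 requires X = 14, outside [-1, 11].
Intervening on P: K = -4*P + 17. Reaching 27 requires P = -5/2, not an integer.
Intervening on V: with other inputs at their observed values, K = -10*V + 17. Solving for 27 gives V = -1, within [-1, 11].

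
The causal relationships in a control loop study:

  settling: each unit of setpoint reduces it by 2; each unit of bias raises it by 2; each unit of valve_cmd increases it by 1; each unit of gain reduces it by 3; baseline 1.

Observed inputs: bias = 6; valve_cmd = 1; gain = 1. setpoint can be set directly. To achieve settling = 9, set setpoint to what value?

setpoint = 1

Substituting into the settling equation gives settling = -2*setpoint + 11.
Solve -2*setpoint + 11 = 9: setpoint = (9 - 11) / -2 = 1.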